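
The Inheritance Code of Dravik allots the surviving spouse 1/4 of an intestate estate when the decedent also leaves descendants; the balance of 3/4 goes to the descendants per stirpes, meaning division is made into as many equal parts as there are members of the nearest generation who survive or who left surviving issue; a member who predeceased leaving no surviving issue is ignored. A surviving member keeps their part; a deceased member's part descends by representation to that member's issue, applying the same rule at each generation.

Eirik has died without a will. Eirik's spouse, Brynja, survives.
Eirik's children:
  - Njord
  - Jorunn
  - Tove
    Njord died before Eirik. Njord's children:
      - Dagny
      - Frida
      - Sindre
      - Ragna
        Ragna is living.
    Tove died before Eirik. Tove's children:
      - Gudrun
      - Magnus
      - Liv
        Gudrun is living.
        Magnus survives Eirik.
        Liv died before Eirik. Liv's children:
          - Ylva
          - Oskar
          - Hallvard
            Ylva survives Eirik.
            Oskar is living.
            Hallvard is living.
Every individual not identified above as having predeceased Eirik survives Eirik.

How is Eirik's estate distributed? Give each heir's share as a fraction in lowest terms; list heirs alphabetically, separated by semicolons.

Brynja, as surviving spouse, takes 1/4.
The remaining 3/4 passes to Eirik's descendants per stirpes.
The 3/4 is divided into 3 equal shares of 1/4 among Njord, Jorunn, Tove.
Njord predeceased; the 1/4 allotted to Njord's branch passes to Njord's issue by representation.
The 1/4 is divided into 4 equal shares of 1/16 among Dagny, Frida, Sindre, Ragna.
Dagny is living and takes 1/16.
Frida is living and takes 1/16.
Sindre is living and takes 1/16.
Ragna is living and takes 1/16.
Jorunn is living and takes 1/4.
Tove predeceased; the 1/4 allotted to Tove's branch passes to Tove's issue by representation.
The 1/4 is divided into 3 equal shares of 1/12 among Gudrun, Magnus, Liv.
Gudrun is living and takes 1/12.
Magnus is living and takes 1/12.
Liv predeceased; the 1/12 allotted to Liv's branch passes to Liv's issue by representation.
The 1/12 is divided into 3 equal shares of 1/36 among Ylva, Oskar, Hallvard.
Ylva is living and takes 1/36.
Oskar is living and takes 1/36.
Hallvard is living and takes 1/36.

Brynja 1/4; Dagny 1/16; Frida 1/16; Gudrun 1/12; Hallvard 1/36; Jorunn 1/4; Magnus 1/12; Oskar 1/36; Ragna 1/16; Sindre 1/16; Ylva 1/36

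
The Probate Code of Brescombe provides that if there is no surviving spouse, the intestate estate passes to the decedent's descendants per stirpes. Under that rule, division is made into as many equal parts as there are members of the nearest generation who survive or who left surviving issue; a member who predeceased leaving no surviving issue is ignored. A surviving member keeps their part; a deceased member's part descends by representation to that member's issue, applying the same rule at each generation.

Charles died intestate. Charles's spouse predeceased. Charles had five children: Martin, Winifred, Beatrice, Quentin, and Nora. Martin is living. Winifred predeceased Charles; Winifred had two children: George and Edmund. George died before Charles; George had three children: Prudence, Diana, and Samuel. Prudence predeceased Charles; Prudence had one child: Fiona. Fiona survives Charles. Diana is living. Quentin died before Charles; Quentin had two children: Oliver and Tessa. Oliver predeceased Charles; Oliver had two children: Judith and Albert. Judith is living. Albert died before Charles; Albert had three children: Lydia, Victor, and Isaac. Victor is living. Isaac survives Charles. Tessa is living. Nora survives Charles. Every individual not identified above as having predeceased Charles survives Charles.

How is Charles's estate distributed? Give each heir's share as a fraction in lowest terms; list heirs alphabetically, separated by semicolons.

There is no surviving spouse, so the entire estate passes to Charles's descendants per stirpes.
The estate is divided into 5 equal shares of 1/5 among Martin, Winifred, Beatrice, Quentin, Nora.
Martin is living and takes 1/5.
Winifred predeceased; the 1/5 allotted to Winifred's branch passes to Winifred's issue by representation.
The 1/5 is divided into 2 equal shares of 1/10 among George, Edmund.
George predeceased; the 1/10 allotted to George's branch passes to George's issue by representation.
The 1/10 is divided into 3 equal shares of 1/30 among Prudence, Diana, Samuel.
Prudence predeceased; the 1/30 allotted to Prudence's branch passes to Prudence's issue by representation.
Fiona is the sole taker at this level and receives the full 1/30.
Diana is living and takes 1/30.
Samuel is living and takes 1/30.
Edmund is living and takes 1/10.
Beatrice is living and takes 1/5.
Quentin predeceased; the 1/5 allotted to Quentin's branch passes to Quentin's issue by representation.
The 1/5 is divided into 2 equal shares of 1/10 among Oliver, Tessa.
Oliver predeceased; the 1/10 allotted to Oliver's branch passes to Oliver's issue by representation.
The 1/10 is divided into 2 equal shares of 1/20 among Judith, Albert.
Judith is living and takes 1/20.
Albert predeceased; the 1/20 allotted to Albert's branch passes to Albert's issue by representation.
The 1/20 is divided into 3 equal shares of 1/60 among Lydia, Victor, Isaac.
Lydia is living and takes 1/60.
Victor is living and takes 1/60.
Isaac is living and takes 1/60.
Tessa is living and takes 1/10.
Nora is living and takes 1/5.

Beatrice 1/5; Diana 1/30; Edmund 1/10; Fiona 1/30; Isaac 1/60; Judith 1/20; Lydia 1/60; Martin 1/5; Nora 1/5; Samuel 1/30; Tessa 1/10; Victor 1/60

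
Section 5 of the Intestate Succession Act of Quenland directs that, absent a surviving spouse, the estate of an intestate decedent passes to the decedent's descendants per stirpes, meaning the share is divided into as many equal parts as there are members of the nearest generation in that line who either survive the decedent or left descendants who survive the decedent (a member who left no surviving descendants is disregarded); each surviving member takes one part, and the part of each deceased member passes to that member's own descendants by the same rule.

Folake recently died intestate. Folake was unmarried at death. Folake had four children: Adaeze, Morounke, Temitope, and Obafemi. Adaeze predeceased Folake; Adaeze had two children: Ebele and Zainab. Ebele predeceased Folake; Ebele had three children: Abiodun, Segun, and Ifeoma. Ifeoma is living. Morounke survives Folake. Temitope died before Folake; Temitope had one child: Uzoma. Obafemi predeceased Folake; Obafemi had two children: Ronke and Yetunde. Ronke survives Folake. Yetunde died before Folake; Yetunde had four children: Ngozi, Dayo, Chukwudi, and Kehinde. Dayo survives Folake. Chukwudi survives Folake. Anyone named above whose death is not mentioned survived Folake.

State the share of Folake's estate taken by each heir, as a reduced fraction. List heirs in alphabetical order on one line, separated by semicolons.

There is no surviving spouse, so the entire estate passes to Folake's descendants per stirpes.
The estate is divided into 4 equal shares of 1/4 among Adaeze, Morounke, Temitope, Obafemi.
Adaeze predeceased; the 1/4 allotted to Adaeze's branch passes to Adaeze's issue by representation.
The 1/4 is divided into 2 equal shares of 1/8 among Ebele, Zainab.
Ebele predeceased; the 1/8 allotted to Ebele's branch passes to Ebele's issue by representation.
The 1/8 is divided into 3 equal shares of 1/24 among Abiodun, Segun, Ifeoma.
Abiodun is living and takes 1/24.
Segun is living and takes 1/24.
Ifeoma is living and takes 1/24.
Zainab is living and takes 1/8.
Morounke is living and takes 1/4.
Temitope predeceased; the 1/4 allotted to Temitope's branch passes to Temitope's issue by representation.
Uzoma is the sole taker at this level and receives the full 1/4.
Obafemi predeceased; the 1/4 allotted to Obafemi's branch passes to Obafemi's issue by representation.
The 1/4 is divided into 2 equal shares of 1/8 among Ronke, Yetunde.
Ronke is living and takes 1/8.
Yetunde predeceased; the 1/8 allotted to Yetunde's branch passes to Yetunde's issue by representation.
The 1/8 is divided into 4 equal shares of 1/32 among Ngozi, Dayo, Chukwudi, Kehinde.
Ngozi is living and takes 1/32.
Dayo is living and takes 1/32.
Chukwudi is living and takes 1/32.
Kehinde is living and takes 1/32.

Abiodun 1/24; Chukwudi 1/32; Dayo 1/32; Ifeoma 1/24; Kehinde 1/32; Morounke 1/4; Ngozi 1/32; Ronke 1/8; Segun 1/24; Uzoma 1/4; Zainab 1/8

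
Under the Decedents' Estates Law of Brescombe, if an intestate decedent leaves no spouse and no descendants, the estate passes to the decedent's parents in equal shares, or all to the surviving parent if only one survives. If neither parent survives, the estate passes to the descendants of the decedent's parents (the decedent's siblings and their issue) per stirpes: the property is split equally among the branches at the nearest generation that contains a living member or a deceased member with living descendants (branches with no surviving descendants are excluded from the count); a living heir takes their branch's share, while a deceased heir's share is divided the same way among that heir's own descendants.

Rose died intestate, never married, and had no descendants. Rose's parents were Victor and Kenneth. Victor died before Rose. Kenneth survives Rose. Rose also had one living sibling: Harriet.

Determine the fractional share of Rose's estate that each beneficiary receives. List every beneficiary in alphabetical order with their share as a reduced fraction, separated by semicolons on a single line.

Only one parent, Kenneth, survives, so Kenneth takes the entire estate. The siblings take nothing because a surviving parent has priority.

Kenneth 1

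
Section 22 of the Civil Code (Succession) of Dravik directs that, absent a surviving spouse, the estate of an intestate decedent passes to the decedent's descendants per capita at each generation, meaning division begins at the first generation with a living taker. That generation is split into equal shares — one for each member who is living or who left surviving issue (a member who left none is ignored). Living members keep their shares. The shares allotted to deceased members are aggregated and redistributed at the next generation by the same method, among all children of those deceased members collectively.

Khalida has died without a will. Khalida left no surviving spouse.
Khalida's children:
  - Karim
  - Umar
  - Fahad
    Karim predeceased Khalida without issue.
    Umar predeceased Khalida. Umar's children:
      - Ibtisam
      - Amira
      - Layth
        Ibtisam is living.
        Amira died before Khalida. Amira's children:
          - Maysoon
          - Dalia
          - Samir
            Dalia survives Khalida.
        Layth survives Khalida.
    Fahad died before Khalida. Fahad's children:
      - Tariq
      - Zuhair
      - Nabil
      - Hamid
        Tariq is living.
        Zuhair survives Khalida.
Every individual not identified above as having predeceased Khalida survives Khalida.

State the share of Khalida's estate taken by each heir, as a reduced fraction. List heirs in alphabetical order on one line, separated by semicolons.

There is no surviving spouse, so the entire estate passes to Khalida's descendants per capita at each generation.
No one at generation 1 (Umar, Fahad) is living; moving to the next generation.
At generation 2 (Ibtisam, Amira, Layth, Tariq, Zuhair, Nabil, Hamid) there are 7 shares of (1)/7 = 1/7 each.
Living: Ibtisam, Layth, Tariq, Zuhair, Nabil, and Hamid — each takes 1/7.
Deceased: Amira. That 1/7 share is carried to generation 3.
At generation 3 (Maysoon, Dalia, Samir) there are 3 shares of (1/7)/3 = 1/21 each.
Living: Maysoon, Dalia, and Samir — each takes 1/21.

Dalia 1/21; Hamid 1/7; Ibtisam 1/7; Layth 1/7; Maysoon 1/21; Nabil 1/7; Samir 1/21; Tariq 1/7; Zuhair 1/7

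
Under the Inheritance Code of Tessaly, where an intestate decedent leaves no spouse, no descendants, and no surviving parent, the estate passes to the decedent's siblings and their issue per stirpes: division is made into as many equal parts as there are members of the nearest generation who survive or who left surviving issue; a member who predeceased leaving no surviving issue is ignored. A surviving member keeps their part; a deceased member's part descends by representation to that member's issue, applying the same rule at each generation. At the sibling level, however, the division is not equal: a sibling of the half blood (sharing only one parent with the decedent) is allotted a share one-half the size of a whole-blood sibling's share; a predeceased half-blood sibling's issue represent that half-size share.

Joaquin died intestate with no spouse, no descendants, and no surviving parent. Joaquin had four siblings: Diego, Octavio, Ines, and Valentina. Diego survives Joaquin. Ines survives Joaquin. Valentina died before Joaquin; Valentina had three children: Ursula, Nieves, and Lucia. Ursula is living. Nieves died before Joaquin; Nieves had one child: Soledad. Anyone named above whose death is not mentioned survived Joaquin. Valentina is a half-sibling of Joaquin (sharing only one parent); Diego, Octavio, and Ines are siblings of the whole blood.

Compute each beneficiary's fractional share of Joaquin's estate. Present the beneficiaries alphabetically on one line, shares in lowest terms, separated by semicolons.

Diego 2/7; Ines 2/7; Lucia 1/21; Octavio 2/7; Soledad 1/21; Ursula 1/21

No spouse, descendants, or parent survives, so the estate passes to Joaquin's siblings per stirpes.
Half-blood siblings count for one-half the weight of whole-blood siblings at the initial division.
Dividing 1 in proportion to weights (total weight 7/2): Diego (weight 1) → 2/7; Octavio (weight 1) → 2/7; Ines (weight 1) → 2/7; Valentina (weight 1/2) → 1/7.
Diego is living and takes 2/7.
Octavio is living and takes 2/7.
Ines is living and takes 2/7.
Valentina predeceased; the 1/7 allotted to Valentina's branch passes to Valentina's issue by representation.
The 1/7 is divided into 3 equal shares of 1/21 among Ursula, Nieves, Lucia.
Ursula is living and takes 1/21.
Nieves predeceased; the 1/21 allotted to Nieves's branch passes to Nieves's issue by representation.
Soledad is the sole taker at this level and receives the full 1/21.
Lucia is living and takes 1/21.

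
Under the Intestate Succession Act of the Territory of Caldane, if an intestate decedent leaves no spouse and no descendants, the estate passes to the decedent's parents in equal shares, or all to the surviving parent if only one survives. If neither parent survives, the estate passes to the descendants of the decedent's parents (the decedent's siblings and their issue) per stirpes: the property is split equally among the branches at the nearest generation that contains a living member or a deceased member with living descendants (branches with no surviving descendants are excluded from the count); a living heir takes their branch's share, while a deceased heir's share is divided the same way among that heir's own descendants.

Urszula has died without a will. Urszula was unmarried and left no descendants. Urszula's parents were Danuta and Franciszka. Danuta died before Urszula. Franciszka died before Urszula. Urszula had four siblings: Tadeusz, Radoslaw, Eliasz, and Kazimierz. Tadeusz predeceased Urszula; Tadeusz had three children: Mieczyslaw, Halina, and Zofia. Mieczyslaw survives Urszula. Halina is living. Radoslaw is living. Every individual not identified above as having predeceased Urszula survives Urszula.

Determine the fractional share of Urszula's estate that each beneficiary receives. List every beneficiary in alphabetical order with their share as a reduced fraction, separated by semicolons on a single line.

Eliasz 1/4; Halina 1/12; Kazimierz 1/4; Mieczyslaw 1/12; Radoslaw 1/4; Zofia 1/12

Neither parent survives and there are no descendants, so the estate passes to Urszula's siblings and their issue per stirpes.
The estate is divided into 4 equal shares of 1/4 among Tadeusz, Radoslaw, Eliasz, Kazimierz.
Tadeusz predeceased; the 1/4 allotted to Tadeusz's branch passes to Tadeusz's issue by representation.
The 1/4 is divided into 3 equal shares of 1/12 among Mieczyslaw, Halina, Zofia.
Mieczyslaw is living and takes 1/12.
Halina is living and takes 1/12.
Zofia is living and takes 1/12.
Radoslaw is living and takes 1/4.
Eliasz is living and takes 1/4.
Kazimierz is living and takes 1/4.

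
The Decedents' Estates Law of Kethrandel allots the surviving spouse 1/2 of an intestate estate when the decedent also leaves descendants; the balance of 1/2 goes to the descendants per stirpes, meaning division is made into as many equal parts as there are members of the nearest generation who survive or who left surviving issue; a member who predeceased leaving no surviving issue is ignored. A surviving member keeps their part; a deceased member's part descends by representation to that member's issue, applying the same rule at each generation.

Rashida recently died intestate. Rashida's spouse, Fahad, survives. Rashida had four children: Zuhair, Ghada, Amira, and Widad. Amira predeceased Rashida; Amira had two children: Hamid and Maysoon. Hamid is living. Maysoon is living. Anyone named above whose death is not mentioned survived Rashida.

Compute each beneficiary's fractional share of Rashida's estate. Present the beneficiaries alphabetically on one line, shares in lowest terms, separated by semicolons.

Fahad, as surviving spouse, takes 1/2.
The remaining 1/2 passes to Rashida's descendants per stirpes.
The 1/2 is divided into 4 equal shares of 1/8 among Zuhair, Ghada, Amira, Widad.
Zuhair is living and takes 1/8.
Ghada is living and takes 1/8.
Amira predeceased; the 1/8 allotted to Amira's branch passes to Amira's issue by representation.
The 1/8 is divided into 2 equal shares of 1/16 among Hamid, Maysoon.
Hamid is living and takes 1/16.
Maysoon is living and takes 1/16.
Widad is living and takes 1/8.

Fahad 1/2; Ghada 1/8; Hamid 1/16; Maysoon 1/16; Widad 1/8; Zuhair 1/8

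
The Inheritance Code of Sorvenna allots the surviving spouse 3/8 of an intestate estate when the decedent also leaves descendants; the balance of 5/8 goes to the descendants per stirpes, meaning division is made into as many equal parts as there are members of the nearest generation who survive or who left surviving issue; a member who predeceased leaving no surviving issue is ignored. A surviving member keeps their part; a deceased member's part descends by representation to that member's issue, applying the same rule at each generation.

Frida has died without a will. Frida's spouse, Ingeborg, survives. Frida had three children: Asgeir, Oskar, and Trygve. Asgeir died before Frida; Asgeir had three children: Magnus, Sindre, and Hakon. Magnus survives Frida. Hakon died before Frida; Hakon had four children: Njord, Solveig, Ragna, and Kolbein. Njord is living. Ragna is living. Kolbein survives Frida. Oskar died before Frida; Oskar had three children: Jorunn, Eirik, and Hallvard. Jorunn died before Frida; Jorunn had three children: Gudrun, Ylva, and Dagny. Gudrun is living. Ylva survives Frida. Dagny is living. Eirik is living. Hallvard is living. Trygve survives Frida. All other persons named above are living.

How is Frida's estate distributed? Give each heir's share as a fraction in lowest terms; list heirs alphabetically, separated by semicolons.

Dagny 5/216; Eirik 5/72; Gudrun 5/216; Hallvard 5/72; Ingeborg 3/8; Kolbein 5/288; Magnus 5/72; Njord 5/288; Ragna 5/288; Sindre 5/72; Solveig 5/288; Trygve 5/24; Ylva 5/216

Ingeborg, as surviving spouse, takes 3/8.
The remaining 5/8 passes to Frida's descendants per stirpes.
The 5/8 is divided into 3 equal shares of 5/24 among Asgeir, Oskar, Trygve.
Asgeir predeceased; the 5/24 allotted to Asgeir's branch passes to Asgeir's issue by representation.
The 5/24 is divided into 3 equal shares of 5/72 among Magnus, Sindre, Hakon.
Magnus is living and takes 5/72.
Sindre is living and takes 5/72.
Hakon predeceased; the 5/72 allotted to Hakon's branch passes to Hakon's issue by representation.
The 5/72 is divided into 4 equal shares of 5/288 among Njord, Solveig, Ragna, Kolbein.
Njord is living and takes 5/288.
Solveig is living and takes 5/288.
Ragna is living and takes 5/288.
Kolbein is living and takes 5/288.
Oskar predeceased; the 5/24 allotted to Oskar's branch passes to Oskar's issue by representation.
The 5/24 is divided into 3 equal shares of 5/72 among Jorunn, Eirik, Hallvard.
Jorunn predeceased; the 5/72 allotted to Jorunn's branch passes to Jorunn's issue by representation.
The 5/72 is divided into 3 equal shares of 5/216 among Gudrun, Ylva, Dagny.
Gudrun is living and takes 5/216.
Ylva is living and takes 5/216.
Dagny is living and takes 5/216.
Eirik is living and takes 5/72.
Hallvard is living and takes 5/72.
Trygve is living and takes 5/24.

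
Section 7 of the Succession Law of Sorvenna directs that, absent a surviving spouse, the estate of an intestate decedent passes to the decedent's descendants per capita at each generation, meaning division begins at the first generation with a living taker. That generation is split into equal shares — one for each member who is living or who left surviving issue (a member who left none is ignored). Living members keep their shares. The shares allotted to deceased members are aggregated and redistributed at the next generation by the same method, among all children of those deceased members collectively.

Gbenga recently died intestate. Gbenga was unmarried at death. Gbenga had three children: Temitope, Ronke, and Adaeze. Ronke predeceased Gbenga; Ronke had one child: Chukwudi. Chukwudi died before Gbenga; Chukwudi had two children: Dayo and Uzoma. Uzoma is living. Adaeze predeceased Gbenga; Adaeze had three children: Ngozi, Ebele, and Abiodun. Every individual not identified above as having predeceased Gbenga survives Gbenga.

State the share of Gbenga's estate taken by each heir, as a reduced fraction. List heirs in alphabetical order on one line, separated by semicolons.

There is no surviving spouse, so the entire estate passes to Gbenga's descendants per capita at each generation.
At generation 1 (Temitope, Ronke, Adaeze) there are 3 shares of (1)/3 = 1/3 each.
Living: Temitope — each takes 1/3.
Deceased: Ronke and Adaeze. Their combined 2/3 is pooled and carried to generation 2.
At generation 2 (Chukwudi, Ngozi, Ebele, Abiodun) there are 4 shares of (2/3)/4 = 1/6 each.
Living: Ngozi, Ebele, and Abiodun — each takes 1/6.
Deceased: Chukwudi. That 1/6 share is carried to generation 3.
At generation 3 (Dayo, Uzoma) there are 2 shares of (1/6)/2 = 1/12 each.
Living: Dayo and Uzoma — each takes 1/12.

Abiodun 1/6; Dayo 1/12; Ebele 1/6; Ngozi 1/6; Temitope 1/3; Uzoma 1/12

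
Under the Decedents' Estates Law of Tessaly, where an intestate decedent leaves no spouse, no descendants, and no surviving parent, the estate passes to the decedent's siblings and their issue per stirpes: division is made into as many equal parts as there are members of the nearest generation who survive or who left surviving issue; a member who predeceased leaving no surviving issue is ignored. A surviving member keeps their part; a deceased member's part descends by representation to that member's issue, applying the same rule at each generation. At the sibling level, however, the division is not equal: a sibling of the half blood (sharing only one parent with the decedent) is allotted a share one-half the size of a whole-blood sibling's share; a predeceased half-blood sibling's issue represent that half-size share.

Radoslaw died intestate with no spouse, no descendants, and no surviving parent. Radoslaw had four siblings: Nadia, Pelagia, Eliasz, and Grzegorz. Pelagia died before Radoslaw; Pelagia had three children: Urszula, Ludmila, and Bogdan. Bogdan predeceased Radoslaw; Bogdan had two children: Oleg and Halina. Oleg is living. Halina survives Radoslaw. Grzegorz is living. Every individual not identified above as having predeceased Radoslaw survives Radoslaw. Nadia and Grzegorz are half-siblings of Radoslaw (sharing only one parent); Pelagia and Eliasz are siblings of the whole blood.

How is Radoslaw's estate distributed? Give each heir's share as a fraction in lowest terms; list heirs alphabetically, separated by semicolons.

Eliasz 1/3; Grzegorz 1/6; Halina 1/18; Ludmila 1/9; Nadia 1/6; Oleg 1/18; Urszula 1/9

No spouse, descendants, or parent survives, so the estate passes to Radoslaw's siblings per stirpes.
Half-blood siblings count for one-half the weight of whole-blood siblings at the initial division.
Dividing 1 in proportion to weights (total weight 3): Nadia (weight 1/2) → 1/6; Pelagia (weight 1) → 1/3; Eliasz (weight 1) → 1/3; Grzegorz (weight 1/2) → 1/6.
Nadia is living and takes 1/6.
Pelagia predeceased; the 1/3 allotted to Pelagia's branch passes to Pelagia's issue by representation.
The 1/3 is divided into 3 equal shares of 1/9 among Urszula, Ludmila, Bogdan.
Urszula is living and takes 1/9.
Ludmila is living and takes 1/9.
Bogdan predeceased; the 1/9 allotted to Bogdan's branch passes to Bogdan's issue by representation.
The 1/9 is divided into 2 equal shares of 1/18 among Oleg, Halina.
Oleg is living and takes 1/18.
Halina is living and takes 1/18.
Eliasz is living and takes 1/3.
Grzegorz is living and takes 1/6.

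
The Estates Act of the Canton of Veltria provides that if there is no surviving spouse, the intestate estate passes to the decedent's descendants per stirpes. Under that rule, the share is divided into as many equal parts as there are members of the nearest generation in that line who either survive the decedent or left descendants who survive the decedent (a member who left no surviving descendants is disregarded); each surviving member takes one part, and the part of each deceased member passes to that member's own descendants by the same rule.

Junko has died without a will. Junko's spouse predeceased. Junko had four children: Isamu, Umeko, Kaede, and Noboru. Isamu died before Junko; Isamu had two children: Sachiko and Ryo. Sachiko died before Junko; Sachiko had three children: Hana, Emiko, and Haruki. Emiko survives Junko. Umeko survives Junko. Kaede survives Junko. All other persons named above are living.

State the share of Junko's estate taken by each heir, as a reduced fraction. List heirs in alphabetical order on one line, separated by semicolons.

There is no surviving spouse, so the entire estate passes to Junko's descendants per stirpes.
The estate is divided into 4 equal shares of 1/4 among Isamu, Umeko, Kaede, Noboru.
Isamu predeceased; the 1/4 allotted to Isamu's branch passes to Isamu's issue by representation.
The 1/4 is divided into 2 equal shares of 1/8 among Sachiko, Ryo.
Sachiko predeceased; the 1/8 allotted to Sachiko's branch passes to Sachiko's issue by representation.
The 1/8 is divided into 3 equal shares of 1/24 among Hana, Emiko, Haruki.
Hana is living and takes 1/24.
Emiko is living and takes 1/24.
Haruki is living and takes 1/24.
Ryo is living and takes 1/8.
Umeko is living and takes 1/4.
Kaede is living and takes 1/4.
Noboru is living and takes 1/4.

Emiko 1/24; Hana 1/24; Haruki 1/24; Kaede 1/4; Noboru 1/4; Ryo 1/8; Umeko 1/4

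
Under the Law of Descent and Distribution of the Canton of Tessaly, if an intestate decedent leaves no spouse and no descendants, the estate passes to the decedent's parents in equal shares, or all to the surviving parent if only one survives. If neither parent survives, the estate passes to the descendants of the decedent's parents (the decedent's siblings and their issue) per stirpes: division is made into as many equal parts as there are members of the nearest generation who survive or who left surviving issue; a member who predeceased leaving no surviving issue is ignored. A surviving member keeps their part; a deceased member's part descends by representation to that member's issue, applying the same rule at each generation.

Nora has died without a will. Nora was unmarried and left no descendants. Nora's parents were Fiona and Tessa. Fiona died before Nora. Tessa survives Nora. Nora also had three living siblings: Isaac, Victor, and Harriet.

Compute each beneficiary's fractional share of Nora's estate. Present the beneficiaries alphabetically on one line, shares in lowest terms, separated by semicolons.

Tessa 1

Only one parent, Tessa, survives, so Tessa takes the entire estate. The siblings take nothing because a surviving parent has priority.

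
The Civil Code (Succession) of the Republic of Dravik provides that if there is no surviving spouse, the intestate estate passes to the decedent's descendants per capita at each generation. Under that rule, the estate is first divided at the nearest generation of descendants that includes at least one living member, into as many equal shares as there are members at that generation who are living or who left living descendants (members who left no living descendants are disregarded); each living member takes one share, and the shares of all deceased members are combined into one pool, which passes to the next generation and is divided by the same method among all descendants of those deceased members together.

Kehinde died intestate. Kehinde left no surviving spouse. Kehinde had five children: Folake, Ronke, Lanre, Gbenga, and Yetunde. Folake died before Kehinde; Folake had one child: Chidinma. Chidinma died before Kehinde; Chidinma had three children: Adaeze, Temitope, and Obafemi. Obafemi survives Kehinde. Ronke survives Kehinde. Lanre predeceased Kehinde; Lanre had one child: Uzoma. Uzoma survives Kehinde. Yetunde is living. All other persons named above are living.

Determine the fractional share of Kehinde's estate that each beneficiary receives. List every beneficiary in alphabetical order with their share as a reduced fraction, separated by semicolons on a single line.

Adaeze 1/15; Gbenga 1/5; Obafemi 1/15; Ronke 1/5; Temitope 1/15; Uzoma 1/5; Yetunde 1/5

There is no surviving spouse, so the entire estate passes to Kehinde's descendants per capita at each generation.
At generation 1 (Folake, Ronke, Lanre, Gbenga, Yetunde) there are 5 shares of (1)/5 = 1/5 each.
Living: Ronke, Gbenga, and Yetunde — each takes 1/5.
Deceased: Folake and Lanre. Their combined 2/5 is pooled and carried to generation 2.
At generation 2 (Chidinma, Uzoma) there are 2 shares of (2/5)/2 = 1/5 each.
Living: Uzoma — each takes 1/5.
Deceased: Chidinma. That 1/5 share is carried to generation 3.
At generation 3 (Adaeze, Temitope, Obafemi) there are 3 shares of (1/5)/3 = 1/15 each.
Living: Adaeze, Temitope, and Obafemi — each takes 1/15.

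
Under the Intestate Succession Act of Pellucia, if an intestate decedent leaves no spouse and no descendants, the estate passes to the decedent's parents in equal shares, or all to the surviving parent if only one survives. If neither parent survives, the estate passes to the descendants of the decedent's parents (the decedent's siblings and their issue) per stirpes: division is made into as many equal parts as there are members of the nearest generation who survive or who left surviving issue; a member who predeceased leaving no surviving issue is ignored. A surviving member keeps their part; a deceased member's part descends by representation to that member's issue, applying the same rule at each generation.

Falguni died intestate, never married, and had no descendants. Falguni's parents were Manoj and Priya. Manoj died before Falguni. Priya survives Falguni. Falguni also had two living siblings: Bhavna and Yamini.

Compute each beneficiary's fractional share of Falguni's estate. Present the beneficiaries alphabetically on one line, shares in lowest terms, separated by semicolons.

Priya 1

Only one parent, Priya, survives, so Priya takes the entire estate. The siblings take nothing because a surviving parent has priority.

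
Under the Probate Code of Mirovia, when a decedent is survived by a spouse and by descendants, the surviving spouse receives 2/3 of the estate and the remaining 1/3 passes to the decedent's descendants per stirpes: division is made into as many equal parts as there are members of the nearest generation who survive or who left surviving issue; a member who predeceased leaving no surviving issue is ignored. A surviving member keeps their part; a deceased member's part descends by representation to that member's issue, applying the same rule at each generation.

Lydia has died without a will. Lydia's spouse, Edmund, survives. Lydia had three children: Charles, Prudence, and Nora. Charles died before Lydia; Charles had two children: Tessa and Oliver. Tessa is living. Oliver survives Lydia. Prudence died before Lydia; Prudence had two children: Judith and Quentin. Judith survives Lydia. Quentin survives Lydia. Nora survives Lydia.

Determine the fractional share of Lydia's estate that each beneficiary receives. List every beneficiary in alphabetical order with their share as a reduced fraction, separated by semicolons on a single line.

Edmund 2/3; Judith 1/18; Nora 1/9; Oliver 1/18; Quentin 1/18; Tessa 1/18

Edmund, as surviving spouse, takes 2/3.
The remaining 1/3 passes to Lydia's descendants per stirpes.
The 1/3 is divided into 3 equal shares of 1/9 among Charles, Prudence, Nora.
Charles predeceased; the 1/9 allotted to Charles's branch passes to Charles's issue by representation.
The 1/9 is divided into 2 equal shares of 1/18 among Tessa, Oliver.
Tessa is living and takes 1/18.
Oliver is living and takes 1/18.
Prudence predeceased; the 1/9 allotted to Prudence's branch passes to Prudence's issue by representation.
The 1/9 is divided into 2 equal shares of 1/18 among Judith, Quentin.
Judith is living and takes 1/18.
Quentin is living and takes 1/18.
Nora is living and takes 1/9.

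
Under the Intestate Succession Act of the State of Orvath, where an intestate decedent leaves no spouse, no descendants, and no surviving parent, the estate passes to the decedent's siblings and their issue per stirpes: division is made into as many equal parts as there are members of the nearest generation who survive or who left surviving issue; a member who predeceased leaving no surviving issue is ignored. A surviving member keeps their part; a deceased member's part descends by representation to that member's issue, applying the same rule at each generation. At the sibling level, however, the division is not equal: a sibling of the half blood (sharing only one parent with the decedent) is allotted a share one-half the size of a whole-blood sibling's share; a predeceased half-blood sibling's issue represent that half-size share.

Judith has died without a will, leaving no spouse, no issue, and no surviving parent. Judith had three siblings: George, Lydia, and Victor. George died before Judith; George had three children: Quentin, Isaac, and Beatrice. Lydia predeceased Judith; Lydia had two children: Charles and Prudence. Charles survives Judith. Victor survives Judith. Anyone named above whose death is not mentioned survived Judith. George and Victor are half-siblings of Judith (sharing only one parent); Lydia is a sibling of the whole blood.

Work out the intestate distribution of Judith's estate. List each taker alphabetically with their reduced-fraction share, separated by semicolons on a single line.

Beatrice 1/12; Charles 1/4; Isaac 1/12; Prudence 1/4; Quentin 1/12; Victor 1/4

No spouse, descendants, or parent survives, so the estate passes to Judith's siblings per stirpes.
Half-blood siblings count for one-half the weight of whole-blood siblings at the initial division.
Dividing 1 in proportion to weights (total weight 2): George (weight 1/2) → 1/4; Lydia (weight 1) → 1/2; Victor (weight 1/2) → 1/4.
George predeceased; the 1/4 allotted to George's branch passes to George's issue by representation.
The 1/4 is divided into 3 equal shares of 1/12 among Quentin, Isaac, Beatrice.
Quentin is living and takes 1/12.
Isaac is living and takes 1/12.
Beatrice is living and takes 1/12.
Lydia predeceased; the 1/2 allotted to Lydia's branch passes to Lydia's issue by representation.
The 1/2 is divided into 2 equal shares of 1/4 among Charles, Prudence.
Charles is living and takes 1/4.
Prudence is living and takes 1/4.
Victor is living and takes 1/4.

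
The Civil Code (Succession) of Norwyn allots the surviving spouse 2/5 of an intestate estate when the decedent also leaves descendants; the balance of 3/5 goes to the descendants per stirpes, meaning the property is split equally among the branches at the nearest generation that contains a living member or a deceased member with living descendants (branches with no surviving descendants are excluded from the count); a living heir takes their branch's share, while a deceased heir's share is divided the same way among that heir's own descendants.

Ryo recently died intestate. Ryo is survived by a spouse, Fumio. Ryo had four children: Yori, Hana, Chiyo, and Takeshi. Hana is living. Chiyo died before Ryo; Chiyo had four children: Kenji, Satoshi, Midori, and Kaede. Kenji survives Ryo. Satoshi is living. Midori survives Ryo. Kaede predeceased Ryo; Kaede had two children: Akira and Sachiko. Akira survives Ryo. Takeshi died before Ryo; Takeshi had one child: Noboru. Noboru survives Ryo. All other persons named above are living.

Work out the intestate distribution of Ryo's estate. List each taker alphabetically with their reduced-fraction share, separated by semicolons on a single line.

Fumio, as surviving spouse, takes 2/5.
The remaining 3/5 passes to Ryo's descendants per stirpes.
The 3/5 is divided into 4 equal shares of 3/20 among Yori, Hana, Chiyo, Takeshi.
Yori is living and takes 3/20.
Hana is living and takes 3/20.
Chiyo predeceased; the 3/20 allotted to Chiyo's branch passes to Chiyo's issue by representation.
The 3/20 is divided into 4 equal shares of 3/80 among Kenji, Satoshi, Midori, Kaede.
Kenji is living and takes 3/80.
Satoshi is living and takes 3/80.
Midori is living and takes 3/80.
Kaede predeceased; the 3/80 allotted to Kaede's branch passes to Kaede's issue by representation.
The 3/80 is divided into 2 equal shares of 3/160 among Akira, Sachiko.
Akira is living and takes 3/160.
Sachiko is living and takes 3/160.
Takeshi predeceased; the 3/20 allotted to Takeshi's branch passes to Takeshi's issue by representation.
Noboru is the sole taker at this level and receives the full 3/20.

Akira 3/160; Fumio 2/5; Hana 3/20; Kenji 3/80; Midori 3/80; Noboru 3/20; Sachiko 3/160; Satoshi 3/80; Yori 3/20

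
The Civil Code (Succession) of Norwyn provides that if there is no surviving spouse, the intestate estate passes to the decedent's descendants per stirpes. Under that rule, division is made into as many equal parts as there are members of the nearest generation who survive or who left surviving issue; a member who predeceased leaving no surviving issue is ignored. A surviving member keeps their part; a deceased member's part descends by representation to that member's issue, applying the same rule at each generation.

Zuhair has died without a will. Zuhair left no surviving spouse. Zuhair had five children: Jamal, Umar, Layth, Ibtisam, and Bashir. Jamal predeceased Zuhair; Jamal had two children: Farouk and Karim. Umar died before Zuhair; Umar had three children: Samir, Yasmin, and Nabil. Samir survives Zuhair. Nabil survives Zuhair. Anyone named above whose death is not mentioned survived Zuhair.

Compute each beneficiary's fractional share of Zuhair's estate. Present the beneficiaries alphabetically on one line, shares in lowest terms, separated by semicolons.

There is no surviving spouse, so the entire estate passes to Zuhair's descendants per stirpes.
The estate is divided into 5 equal shares of 1/5 among Jamal, Umar, Layth, Ibtisam, Bashir.
Jamal predeceased; the 1/5 allotted to Jamal's branch passes to Jamal's issue by representation.
The 1/5 is divided into 2 equal shares of 1/10 among Farouk, Karim.
Farouk is living and takes 1/10.
Karim is living and takes 1/10.
Umar predeceased; the 1/5 allotted to Umar's branch passes to Umar's issue by representation.
The 1/5 is divided into 3 equal shares of 1/15 among Samir, Yasmin, Nabil.
Samir is living and takes 1/15.
Yasmin is living and takes 1/15.
Nabil is living and takes 1/15.
Layth is living and takes 1/5.
Ibtisam is living and takes 1/5.
Bashir is living and takes 1/5.

Bashir 1/5; Farouk 1/10; Ibtisam 1/5; Karim 1/10; Layth 1/5; Nabil 1/15; Samir 1/15; Yasmin 1/15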